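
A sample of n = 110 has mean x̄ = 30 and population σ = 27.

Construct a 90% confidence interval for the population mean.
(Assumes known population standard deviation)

Answer: (25.7653, 34.2347)

Derivation:
Confidence level: 90%, α = 0.1
z_0.05 = 1.645
SE = σ/√n = 27/√110 = 2.5743
Margin of error = 1.645 × 2.5743 = 4.2347
CI: x̄ ± margin = 30 ± 4.2347
CI: (25.7653, 34.2347)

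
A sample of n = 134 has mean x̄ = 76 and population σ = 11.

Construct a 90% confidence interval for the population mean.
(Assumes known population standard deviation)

Answer: (74.4368, 77.5632)

Derivation:
Confidence level: 90%, α = 0.1
z_0.05 = 1.645
SE = σ/√n = 11/√134 = 0.9503
Margin of error = 1.645 × 0.9503 = 1.5632
CI: x̄ ± margin = 76 ± 1.5632
CI: (74.4368, 77.5632)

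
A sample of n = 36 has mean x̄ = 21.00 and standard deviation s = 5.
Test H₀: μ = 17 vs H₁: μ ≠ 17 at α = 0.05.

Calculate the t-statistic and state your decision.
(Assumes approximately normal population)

Answer: t = 4.8002, reject H₀

Derivation:
df = n - 1 = 35
SE = s/√n = 5/√36 = 0.8333
t = (x̄ - μ₀)/SE = (21.00 - 17)/0.8333 = 4.8002
Critical value: t_{0.025,35} = ±2.030
p-value < 0.0001
Decision: reject H₀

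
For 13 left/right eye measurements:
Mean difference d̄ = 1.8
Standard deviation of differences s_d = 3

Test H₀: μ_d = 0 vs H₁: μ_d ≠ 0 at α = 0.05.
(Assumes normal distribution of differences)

df = n - 1 = 12
SE = s_d/√n = 3/√13 = 0.8321
t = d̄/SE = 1.8/0.8321 = 2.1632
Critical value: t_{0.025,12} = ±2.179
p-value ≈ 0.0514
Decision: fail to reject H₀

Answer: t = 2.1632, fail to reject H₀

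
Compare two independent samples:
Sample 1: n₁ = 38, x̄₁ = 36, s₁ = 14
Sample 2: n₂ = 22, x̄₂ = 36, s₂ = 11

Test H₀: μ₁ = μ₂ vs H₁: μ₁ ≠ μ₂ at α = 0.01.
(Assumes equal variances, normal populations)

Answer: t = 0.0000, fail to reject H₀

Derivation:
Pooled variance: s²_p = [37×14² + 21×11²]/(58) = 168.8448
s_p = 12.9940
SE = s_p×√(1/n₁ + 1/n₂) = 12.9940×√(1/38 + 1/22) = 3.4811
t = (x̄₁ - x̄₂)/SE = (36 - 36)/3.4811 = 0.0000
df = 58, t-critical = ±2.663
Decision: fail to reject H₀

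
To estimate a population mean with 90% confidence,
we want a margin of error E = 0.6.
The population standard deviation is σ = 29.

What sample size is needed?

z_0.05 = 1.645
n = (z×σ/E)² = (1.645×29/0.6)²
n = 6321.5751
Round up: n = 6322

Answer: n = 6322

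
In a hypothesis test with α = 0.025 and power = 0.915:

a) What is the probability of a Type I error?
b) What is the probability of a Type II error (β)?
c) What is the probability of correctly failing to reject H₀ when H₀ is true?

Answer: a) 0.025, b) 0.085, c) 0.975

Derivation:
a) Type I error probability = α = 0.025
b) Power = P(reject H₀ | H₁ true) = 1 - β = 0.915, so Type II error probability = β = 1 - Power = 0.085
c) P(fail to reject H₀ | H₀ true) = 1 - α = 0.975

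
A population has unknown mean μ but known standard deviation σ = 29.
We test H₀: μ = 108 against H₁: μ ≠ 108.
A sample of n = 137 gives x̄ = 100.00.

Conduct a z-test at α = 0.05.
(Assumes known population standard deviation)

Answer: z = -3.2289, reject H₀

Derivation:
Standard error: SE = σ/√n = 29/√137 = 2.4776
z-statistic: z = (x̄ - μ₀)/SE = (100.00 - 108)/2.4776 = -3.2289
Critical value: ±1.960
p-value = 0.0012
Decision: reject H₀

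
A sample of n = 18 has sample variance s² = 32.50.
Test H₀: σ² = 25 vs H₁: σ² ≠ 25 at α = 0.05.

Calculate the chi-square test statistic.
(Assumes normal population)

Answer: χ² = 22.1000, fail to reject H₀

Derivation:
df = n - 1 = 17
χ² = (n-1)s²/σ₀² = 17×32.50/25 = 22.1000
Critical values: χ²_{0.975,17} = 7.564, χ²_{0.025,17} = 30.191
Rejection region: χ² < 7.564 or χ² > 30.191
Decision: fail to reject H₀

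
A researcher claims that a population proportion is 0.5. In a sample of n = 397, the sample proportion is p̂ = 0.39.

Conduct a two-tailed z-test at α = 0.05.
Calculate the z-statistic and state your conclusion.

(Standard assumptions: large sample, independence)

Answer: z = -4.3835, reject H₀

Derivation:
H₀: p = 0.5, H₁: p ≠ 0.5
Standard error: SE = √(p₀(1-p₀)/n) = √(0.5×0.5/397) = 0.025094
z-statistic: z = (p̂ - p₀)/SE = (0.39 - 0.5)/0.025094 = -4.3835
Critical value: z_0.025 = ±1.960
p-value < 0.0001
Decision: reject H₀ at α = 0.05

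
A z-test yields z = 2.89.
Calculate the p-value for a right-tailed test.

Answer: p-value ≈ 0.0019

Derivation:
For z = 2.89:
p = P(Z > 2.89) = 1 - Φ(2.89) = 0.0019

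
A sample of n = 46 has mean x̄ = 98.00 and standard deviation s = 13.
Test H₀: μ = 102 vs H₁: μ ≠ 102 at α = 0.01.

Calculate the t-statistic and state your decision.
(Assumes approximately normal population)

Answer: t = -2.0869, fail to reject H₀

Derivation:
df = n - 1 = 45
SE = s/√n = 13/√46 = 1.9167
t = (x̄ - μ₀)/SE = (98.00 - 102)/1.9167 = -2.0869
Critical value: t_{0.005,45} = ±2.690
p-value ≈ 0.0426
Decision: fail to reject H₀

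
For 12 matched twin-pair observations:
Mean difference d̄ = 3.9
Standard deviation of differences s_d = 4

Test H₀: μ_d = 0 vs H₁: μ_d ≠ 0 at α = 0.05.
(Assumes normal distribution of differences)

df = n - 1 = 11
SE = s_d/√n = 4/√12 = 1.1547
t = d̄/SE = 3.9/1.1547 = 3.3775
Critical value: t_{0.025,11} = ±2.201
p-value ≈ 0.0062
Decision: reject H₀

Answer: t = 3.3775, reject H₀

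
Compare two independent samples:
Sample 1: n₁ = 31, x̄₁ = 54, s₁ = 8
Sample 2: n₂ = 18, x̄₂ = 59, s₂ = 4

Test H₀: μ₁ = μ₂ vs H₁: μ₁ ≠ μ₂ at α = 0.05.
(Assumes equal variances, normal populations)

Pooled variance: s²_p = [30×8² + 17×4²]/(47) = 46.6383
s_p = 6.8292
SE = s_p×√(1/n₁ + 1/n₂) = 6.8292×√(1/31 + 1/18) = 2.0237
t = (x̄₁ - x̄₂)/SE = (54 - 59)/2.0237 = -2.4707
df = 47, t-critical = ±2.012
Decision: reject H₀

Answer: t = -2.4707, reject H₀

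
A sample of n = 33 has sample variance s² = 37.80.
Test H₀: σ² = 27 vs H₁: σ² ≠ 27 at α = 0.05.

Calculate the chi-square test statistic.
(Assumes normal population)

Answer: χ² = 44.8000, fail to reject H₀

Derivation:
df = n - 1 = 32
χ² = (n-1)s²/σ₀² = 32×37.80/27 = 44.8000
Critical values: χ²_{0.975,32} = 18.291, χ²_{0.025,32} = 49.480
Rejection region: χ² < 18.291 or χ² > 49.480
Decision: fail to reject H₀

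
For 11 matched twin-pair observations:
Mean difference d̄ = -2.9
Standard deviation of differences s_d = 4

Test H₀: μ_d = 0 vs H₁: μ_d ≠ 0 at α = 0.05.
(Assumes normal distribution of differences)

df = n - 1 = 10
SE = s_d/√n = 4/√11 = 1.2060
t = d̄/SE = -2.9/1.2060 = -2.4046
Critical value: t_{0.025,10} = ±2.228
p-value ≈ 0.0370
Decision: reject H₀

Answer: t = -2.4046, reject H₀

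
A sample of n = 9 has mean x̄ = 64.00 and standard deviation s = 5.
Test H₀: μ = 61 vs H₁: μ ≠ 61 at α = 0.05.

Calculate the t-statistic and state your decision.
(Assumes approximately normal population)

Answer: t = 1.8000, fail to reject H₀

Derivation:
df = n - 1 = 8
SE = s/√n = 5/√9 = 1.6667
t = (x̄ - μ₀)/SE = (64.00 - 61)/1.6667 = 1.8000
Critical value: t_{0.025,8} = ±2.306
p-value ≈ 0.1096
Decision: fail to reject H₀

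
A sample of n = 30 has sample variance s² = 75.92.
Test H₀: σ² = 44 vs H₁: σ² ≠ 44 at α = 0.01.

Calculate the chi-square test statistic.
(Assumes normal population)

Answer: χ² = 50.0382, fail to reject H₀

Derivation:
df = n - 1 = 29
χ² = (n-1)s²/σ₀² = 29×75.92/44 = 50.0382
Critical values: χ²_{0.995,29} = 13.121, χ²_{0.005,29} = 52.336
Rejection region: χ² < 13.121 or χ² > 52.336
Decision: fail to reject H₀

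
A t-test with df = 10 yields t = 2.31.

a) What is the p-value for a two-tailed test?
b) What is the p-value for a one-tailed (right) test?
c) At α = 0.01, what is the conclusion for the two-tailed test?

Using t-distribution with df = 10:
a) Two-tailed: p = 2×P(T > 2.31) = 0.0435
b) One-tailed: p = P(T > 2.31) = 0.0218
c) 0.0435 ≥ 0.01, fail to reject H₀

Answer: a) 0.0435, b) 0.0218, c) fail to reject H₀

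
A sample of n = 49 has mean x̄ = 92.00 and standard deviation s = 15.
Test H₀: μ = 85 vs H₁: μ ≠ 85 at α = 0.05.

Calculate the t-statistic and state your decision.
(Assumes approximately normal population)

df = n - 1 = 48
SE = s/√n = 15/√49 = 2.1429
t = (x̄ - μ₀)/SE = (92.00 - 85)/2.1429 = 3.2666
Critical value: t_{0.025,48} = ±2.011
p-value ≈ 0.0020
Decision: reject H₀

Answer: t = 3.2666, reject H₀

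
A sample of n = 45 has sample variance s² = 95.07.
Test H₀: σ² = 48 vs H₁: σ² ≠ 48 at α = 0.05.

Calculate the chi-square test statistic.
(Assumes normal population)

df = n - 1 = 44
χ² = (n-1)s²/σ₀² = 44×95.07/48 = 87.1475
Critical values: χ²_{0.975,44} = 27.575, χ²_{0.025,44} = 64.201
Rejection region: χ² < 27.575 or χ² > 64.201
Decision: reject H₀

Answer: χ² = 87.1475, reject H₀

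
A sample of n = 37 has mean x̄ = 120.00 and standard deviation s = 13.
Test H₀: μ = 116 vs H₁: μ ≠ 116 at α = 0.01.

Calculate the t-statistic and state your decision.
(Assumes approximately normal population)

df = n - 1 = 36
SE = s/√n = 13/√37 = 2.1372
t = (x̄ - μ₀)/SE = (120.00 - 116)/2.1372 = 1.8716
Critical value: t_{0.005,36} = ±2.719
p-value ≈ 0.0694
Decision: fail to reject H₀

Answer: t = 1.8716, fail to reject H₀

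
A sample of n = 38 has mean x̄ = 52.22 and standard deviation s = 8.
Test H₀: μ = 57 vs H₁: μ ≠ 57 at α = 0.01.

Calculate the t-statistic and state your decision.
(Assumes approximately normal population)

Answer: t = -3.6832, reject H₀

Derivation:
df = n - 1 = 37
SE = s/√n = 8/√38 = 1.2978
t = (x̄ - μ₀)/SE = (52.22 - 57)/1.2978 = -3.6832
Critical value: t_{0.005,37} = ±2.715
p-value ≈ 0.0007
Decision: reject H₀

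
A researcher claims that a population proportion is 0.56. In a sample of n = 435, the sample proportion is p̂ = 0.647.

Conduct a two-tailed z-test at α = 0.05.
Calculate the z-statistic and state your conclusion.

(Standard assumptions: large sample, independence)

Answer: z = 3.6555, reject H₀

Derivation:
H₀: p = 0.56, H₁: p ≠ 0.56
Standard error: SE = √(p₀(1-p₀)/n) = √(0.56×0.44/435) = 0.023800
z-statistic: z = (p̂ - p₀)/SE = (0.647 - 0.56)/0.023800 = 3.6555
Critical value: z_0.025 = ±1.960
p-value = 0.0003
Decision: reject H₀ at α = 0.05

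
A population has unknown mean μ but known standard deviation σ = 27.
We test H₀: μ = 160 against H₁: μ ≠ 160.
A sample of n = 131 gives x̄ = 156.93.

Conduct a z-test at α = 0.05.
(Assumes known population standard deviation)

Standard error: SE = σ/√n = 27/√131 = 2.3590
z-statistic: z = (x̄ - μ₀)/SE = (156.93 - 160)/2.3590 = -1.3014
Critical value: ±1.960
p-value = 0.1931
Decision: fail to reject H₀

Answer: z = -1.3014, fail to reject H₀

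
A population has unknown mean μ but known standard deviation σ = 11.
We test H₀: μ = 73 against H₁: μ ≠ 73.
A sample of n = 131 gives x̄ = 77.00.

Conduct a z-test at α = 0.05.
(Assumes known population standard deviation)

Answer: z = 4.1619, reject H₀

Derivation:
Standard error: SE = σ/√n = 11/√131 = 0.9611
z-statistic: z = (x̄ - μ₀)/SE = (77.00 - 73)/0.9611 = 4.1619
Critical value: ±1.960
p-value < 0.0001
Decision: reject H₀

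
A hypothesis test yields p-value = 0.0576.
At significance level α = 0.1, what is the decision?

Answer: reject H₀

Derivation:
Compare p-value to α:
0.0576 < 0.1
Decision: reject H₀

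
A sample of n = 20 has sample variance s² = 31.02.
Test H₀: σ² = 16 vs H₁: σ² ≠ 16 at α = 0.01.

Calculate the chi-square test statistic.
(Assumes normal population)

Answer: χ² = 36.8362, fail to reject H₀

Derivation:
df = n - 1 = 19
χ² = (n-1)s²/σ₀² = 19×31.02/16 = 36.8362
Critical values: χ²_{0.995,19} = 6.844, χ²_{0.005,19} = 38.582
Rejection region: χ² < 6.844 or χ² > 38.582
Decision: fail to reject H₀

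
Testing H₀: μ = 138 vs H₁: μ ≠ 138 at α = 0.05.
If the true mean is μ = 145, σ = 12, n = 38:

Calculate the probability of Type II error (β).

SE = σ/√n = 12/√38 = 1.9467
Critical values: μ₀ ± z_0.025×SE = 138 ± 1.960×1.9467
Acceptance region: (134.1845, 141.8155)
Under H₁ (μ = 145): z_high = (141.8155 - 145)/1.9467 = -1.6358, z_low = (134.1845 - 145)/1.9467 = -5.5558
β = P(not reject | H₁) = Φ(-1.6358) - Φ(-5.5558) ≈ 0.0509

Answer: β ≈ 0.0509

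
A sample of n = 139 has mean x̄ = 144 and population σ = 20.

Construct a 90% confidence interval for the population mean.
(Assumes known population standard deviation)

Confidence level: 90%, α = 0.1
z_0.05 = 1.645
SE = σ/√n = 20/√139 = 1.6964
Margin of error = 1.645 × 1.6964 = 2.7906
CI: x̄ ± margin = 144 ± 2.7906
CI: (141.2094, 146.7906)

Answer: (141.2094, 146.7906)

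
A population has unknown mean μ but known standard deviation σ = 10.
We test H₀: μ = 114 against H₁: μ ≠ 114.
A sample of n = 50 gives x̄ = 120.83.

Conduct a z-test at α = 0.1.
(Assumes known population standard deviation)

Standard error: SE = σ/√n = 10/√50 = 1.4142
z-statistic: z = (x̄ - μ₀)/SE = (120.83 - 114)/1.4142 = 4.8296
Critical value: ±1.645
p-value < 0.0001
Decision: reject H₀

Answer: z = 4.8296, reject H₀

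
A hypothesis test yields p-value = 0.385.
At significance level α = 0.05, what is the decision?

Compare p-value to α:
0.385 ≥ 0.05
Decision: fail to reject H₀

Answer: fail to reject H₀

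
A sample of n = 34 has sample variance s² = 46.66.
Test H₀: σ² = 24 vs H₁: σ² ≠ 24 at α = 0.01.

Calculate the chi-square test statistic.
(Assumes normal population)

Answer: χ² = 64.1575, reject H₀

Derivation:
df = n - 1 = 33
χ² = (n-1)s²/σ₀² = 33×46.66/24 = 64.1575
Critical values: χ²_{0.995,33} = 15.815, χ²_{0.005,33} = 57.648
Rejection region: χ² < 15.815 or χ² > 57.648
Decision: reject H₀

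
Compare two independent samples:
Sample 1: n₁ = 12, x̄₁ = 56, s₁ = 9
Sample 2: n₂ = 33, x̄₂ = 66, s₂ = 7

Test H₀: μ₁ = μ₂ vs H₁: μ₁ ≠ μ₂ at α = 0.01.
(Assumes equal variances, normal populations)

Answer: t = -3.9228, reject H₀

Derivation:
Pooled variance: s²_p = [11×9² + 32×7²]/(43) = 57.1860
s_p = 7.5621
SE = s_p×√(1/n₁ + 1/n₂) = 7.5621×√(1/12 + 1/33) = 2.5492
t = (x̄₁ - x̄₂)/SE = (56 - 66)/2.5492 = -3.9228
df = 43, t-critical = ±2.695
Decision: reject H₀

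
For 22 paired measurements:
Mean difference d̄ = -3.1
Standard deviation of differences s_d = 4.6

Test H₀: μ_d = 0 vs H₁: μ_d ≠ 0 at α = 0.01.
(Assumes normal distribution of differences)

Answer: t = -3.1610, reject H₀

Derivation:
df = n - 1 = 21
SE = s_d/√n = 4.6/√22 = 0.9807
t = d̄/SE = -3.1/0.9807 = -3.1610
Critical value: t_{0.005,21} = ±2.831
p-value ≈ 0.0047
Decision: reject H₀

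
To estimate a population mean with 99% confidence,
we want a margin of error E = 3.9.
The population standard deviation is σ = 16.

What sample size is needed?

z_0.005 = 2.576
n = (z×σ/E)² = (2.576×16/3.9)²
n = 111.6870
Round up: n = 112

Answer: n = 112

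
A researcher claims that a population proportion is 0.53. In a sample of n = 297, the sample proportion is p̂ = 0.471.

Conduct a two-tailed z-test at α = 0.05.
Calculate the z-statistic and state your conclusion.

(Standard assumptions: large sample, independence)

H₀: p = 0.53, H₁: p ≠ 0.53
Standard error: SE = √(p₀(1-p₀)/n) = √(0.53×0.47/297) = 0.028961
z-statistic: z = (p̂ - p₀)/SE = (0.471 - 0.53)/0.028961 = -2.0372
Critical value: z_0.025 = ±1.960
p-value = 0.0416
Decision: reject H₀ at α = 0.05

Answer: z = -2.0372, reject H₀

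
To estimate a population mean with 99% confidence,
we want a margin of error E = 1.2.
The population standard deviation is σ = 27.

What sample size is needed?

Answer: n = 3360

Derivation:
z_0.005 = 2.576
n = (z×σ/E)² = (2.576×27/1.2)²
n = 3359.3616
Round up: n = 3360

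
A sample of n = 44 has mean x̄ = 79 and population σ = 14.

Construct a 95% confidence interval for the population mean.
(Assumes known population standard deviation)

Confidence level: 95%, α = 0.05
z_0.025 = 1.960
SE = σ/√n = 14/√44 = 2.1106
Margin of error = 1.960 × 2.1106 = 4.1368
CI: x̄ ± margin = 79 ± 4.1368
CI: (74.8632, 83.1368)

Answer: (74.8632, 83.1368)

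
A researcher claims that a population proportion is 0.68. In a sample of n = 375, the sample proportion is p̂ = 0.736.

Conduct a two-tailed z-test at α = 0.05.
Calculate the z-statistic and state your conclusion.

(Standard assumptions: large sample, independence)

Answer: z = 2.3247, reject H₀

Derivation:
H₀: p = 0.68, H₁: p ≠ 0.68
Standard error: SE = √(p₀(1-p₀)/n) = √(0.68×0.32/375) = 0.024089
z-statistic: z = (p̂ - p₀)/SE = (0.736 - 0.68)/0.024089 = 2.3247
Critical value: z_0.025 = ±1.960
p-value = 0.0201
Decision: reject H₀ at α = 0.05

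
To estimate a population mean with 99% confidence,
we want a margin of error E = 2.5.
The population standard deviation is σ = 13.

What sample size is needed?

Answer: n = 180

Derivation:
z_0.005 = 2.576
n = (z×σ/E)² = (2.576×13/2.5)²
n = 179.4314
Round up: n = 180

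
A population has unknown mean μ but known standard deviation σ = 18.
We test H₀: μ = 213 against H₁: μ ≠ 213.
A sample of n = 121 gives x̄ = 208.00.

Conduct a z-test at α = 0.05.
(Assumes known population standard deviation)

Standard error: SE = σ/√n = 18/√121 = 1.6364
z-statistic: z = (x̄ - μ₀)/SE = (208.00 - 213)/1.6364 = -3.0555
Critical value: ±1.960
p-value = 0.0022
Decision: reject H₀

Answer: z = -3.0555, reject H₀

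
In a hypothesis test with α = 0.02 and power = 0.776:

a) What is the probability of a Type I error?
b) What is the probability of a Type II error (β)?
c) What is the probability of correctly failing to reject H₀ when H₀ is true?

a) Type I error probability = α = 0.02
b) Power = P(reject H₀ | H₁ true) = 1 - β = 0.776, so Type II error probability = β = 1 - Power = 0.224
c) P(fail to reject H₀ | H₀ true) = 1 - α = 0.98

Answer: a) 0.02, b) 0.224, c) 0.98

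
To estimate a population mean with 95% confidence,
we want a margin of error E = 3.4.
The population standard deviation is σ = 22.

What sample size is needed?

z_0.025 = 1.960
n = (z×σ/E)² = (1.960×22/3.4)²
n = 160.8421
Round up: n = 161

Answer: n = 161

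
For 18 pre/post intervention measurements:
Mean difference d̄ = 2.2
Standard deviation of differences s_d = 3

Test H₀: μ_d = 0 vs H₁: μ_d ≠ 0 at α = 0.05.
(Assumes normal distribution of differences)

df = n - 1 = 17
SE = s_d/√n = 3/√18 = 0.7071
t = d̄/SE = 2.2/0.7071 = 3.1113
Critical value: t_{0.025,17} = ±2.110
p-value ≈ 0.0063
Decision: reject H₀

Answer: t = 3.1113, reject H₀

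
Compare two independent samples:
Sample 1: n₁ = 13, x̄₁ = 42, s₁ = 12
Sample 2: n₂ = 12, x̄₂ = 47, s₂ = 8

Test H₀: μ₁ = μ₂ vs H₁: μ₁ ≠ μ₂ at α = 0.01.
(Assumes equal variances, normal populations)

Pooled variance: s²_p = [12×12² + 11×8²]/(23) = 105.7391
s_p = 10.2830
SE = s_p×√(1/n₁ + 1/n₂) = 10.2830×√(1/13 + 1/12) = 4.1165
t = (x̄₁ - x̄₂)/SE = (42 - 47)/4.1165 = -1.2146
df = 23, t-critical = ±2.807
Decision: fail to reject H₀

Answer: t = -1.2146, fail to reject H₀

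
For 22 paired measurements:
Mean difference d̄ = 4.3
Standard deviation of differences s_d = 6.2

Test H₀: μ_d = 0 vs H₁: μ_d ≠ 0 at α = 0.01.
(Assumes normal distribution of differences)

df = n - 1 = 21
SE = s_d/√n = 6.2/√22 = 1.3218
t = d̄/SE = 4.3/1.3218 = 3.2531
Critical value: t_{0.005,21} = ±2.831
p-value ≈ 0.0038
Decision: reject H₀

Answer: t = 3.2531, reject H₀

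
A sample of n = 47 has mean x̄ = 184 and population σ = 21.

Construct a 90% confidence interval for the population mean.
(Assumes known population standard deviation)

Confidence level: 90%, α = 0.1
z_0.05 = 1.645
SE = σ/√n = 21/√47 = 3.0632
Margin of error = 1.645 × 3.0632 = 5.0390
CI: x̄ ± margin = 184 ± 5.0390
CI: (178.9610, 189.0390)

Answer: (178.9610, 189.0390)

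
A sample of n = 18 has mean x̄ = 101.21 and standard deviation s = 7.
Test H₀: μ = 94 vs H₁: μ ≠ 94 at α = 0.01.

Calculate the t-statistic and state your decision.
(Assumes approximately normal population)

df = n - 1 = 17
SE = s/√n = 7/√18 = 1.6499
t = (x̄ - μ₀)/SE = (101.21 - 94)/1.6499 = 4.3700
Critical value: t_{0.005,17} = ±2.898
p-value ≈ 0.0004
Decision: reject H₀

Answer: t = 4.3700, reject H₀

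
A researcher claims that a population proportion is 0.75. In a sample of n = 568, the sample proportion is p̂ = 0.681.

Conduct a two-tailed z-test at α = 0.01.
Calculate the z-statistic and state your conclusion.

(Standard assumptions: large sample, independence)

H₀: p = 0.75, H₁: p ≠ 0.75
Standard error: SE = √(p₀(1-p₀)/n) = √(0.75×0.25/568) = 0.018169
z-statistic: z = (p̂ - p₀)/SE = (0.681 - 0.75)/0.018169 = -3.7977
Critical value: z_0.005 = ±2.576
p-value = 0.0001
Decision: reject H₀ at α = 0.01

Answer: z = -3.7977, reject H₀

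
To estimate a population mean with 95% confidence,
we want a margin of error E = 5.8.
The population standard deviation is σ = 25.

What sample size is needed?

Answer: n = 72

Derivation:
z_0.025 = 1.960
n = (z×σ/E)² = (1.960×25/5.8)²
n = 71.3734
Round up: n = 72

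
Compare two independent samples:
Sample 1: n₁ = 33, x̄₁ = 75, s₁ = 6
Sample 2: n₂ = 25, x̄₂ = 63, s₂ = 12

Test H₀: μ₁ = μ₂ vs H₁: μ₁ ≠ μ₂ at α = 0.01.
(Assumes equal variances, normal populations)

Pooled variance: s²_p = [32×6² + 24×12²]/(56) = 82.2857
s_p = 9.0711
SE = s_p×√(1/n₁ + 1/n₂) = 9.0711×√(1/33 + 1/25) = 2.4052
t = (x̄₁ - x̄₂)/SE = (75 - 63)/2.4052 = 4.9892
df = 56, t-critical = ±2.667
Decision: reject H₀

Answer: t = 4.9892, reject H₀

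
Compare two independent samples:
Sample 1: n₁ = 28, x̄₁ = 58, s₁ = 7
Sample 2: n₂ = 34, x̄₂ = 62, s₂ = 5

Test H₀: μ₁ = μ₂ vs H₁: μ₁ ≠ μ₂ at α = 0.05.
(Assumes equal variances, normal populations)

Pooled variance: s²_p = [27×7² + 33×5²]/(60) = 35.8000
s_p = 5.9833
SE = s_p×√(1/n₁ + 1/n₂) = 5.9833×√(1/28 + 1/34) = 1.5269
t = (x̄₁ - x̄₂)/SE = (58 - 62)/1.5269 = -2.6197
df = 60, t-critical = ±2.000
Decision: reject H₀

Answer: t = -2.6197, reject H₀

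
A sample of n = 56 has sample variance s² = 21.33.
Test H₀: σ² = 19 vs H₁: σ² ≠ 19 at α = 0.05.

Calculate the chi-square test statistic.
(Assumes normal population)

df = n - 1 = 55
χ² = (n-1)s²/σ₀² = 55×21.33/19 = 61.7447
Critical values: χ²_{0.975,55} = 36.398, χ²_{0.025,55} = 77.380
Rejection region: χ² < 36.398 or χ² > 77.380
Decision: fail to reject H₀

Answer: χ² = 61.7447, fail to reject H₀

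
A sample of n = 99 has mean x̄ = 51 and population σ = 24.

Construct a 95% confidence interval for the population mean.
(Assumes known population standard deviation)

Answer: (46.2723, 55.7277)

Derivation:
Confidence level: 95%, α = 0.05
z_0.025 = 1.960
SE = σ/√n = 24/√99 = 2.4121
Margin of error = 1.960 × 2.4121 = 4.7277
CI: x̄ ± margin = 51 ± 4.7277
CI: (46.2723, 55.7277)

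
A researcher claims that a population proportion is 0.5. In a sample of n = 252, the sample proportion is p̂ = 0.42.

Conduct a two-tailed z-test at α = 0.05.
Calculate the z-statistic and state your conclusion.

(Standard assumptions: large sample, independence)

H₀: p = 0.5, H₁: p ≠ 0.5
Standard error: SE = √(p₀(1-p₀)/n) = √(0.5×0.5/252) = 0.031497
z-statistic: z = (p̂ - p₀)/SE = (0.42 - 0.5)/0.031497 = -2.5399
Critical value: z_0.025 = ±1.960
p-value = 0.0111
Decision: reject H₀ at α = 0.05

Answer: z = -2.5399, reject H₀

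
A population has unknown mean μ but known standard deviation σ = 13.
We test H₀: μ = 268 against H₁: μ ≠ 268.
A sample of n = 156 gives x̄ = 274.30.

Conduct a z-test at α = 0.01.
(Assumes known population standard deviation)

Standard error: SE = σ/√n = 13/√156 = 1.0408
z-statistic: z = (x̄ - μ₀)/SE = (274.30 - 268)/1.0408 = 6.0530
Critical value: ±2.576
p-value < 0.0001
Decision: reject H₀

Answer: z = 6.0530, reject H₀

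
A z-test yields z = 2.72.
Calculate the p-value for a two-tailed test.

Answer: p-value ≈ 0.0065

Derivation:
For z = 2.72:
p = 2×P(Z > |2.72|) = 2×(1 - Φ(2.72)) = 0.0065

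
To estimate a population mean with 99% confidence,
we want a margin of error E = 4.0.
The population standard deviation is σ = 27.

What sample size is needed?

z_0.005 = 2.576
n = (z×σ/E)² = (2.576×27/4.0)²
n = 302.3425
Round up: n = 303

Answer: n = 303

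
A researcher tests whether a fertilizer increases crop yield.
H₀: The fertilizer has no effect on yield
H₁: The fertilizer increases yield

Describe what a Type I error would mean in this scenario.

Answer: Concluding the fertilizer works when it doesn't

Derivation:
Type I error (α): Rejecting H₀ when H₀ is true
Type II error (β): Failing to reject H₀ when H₁ is true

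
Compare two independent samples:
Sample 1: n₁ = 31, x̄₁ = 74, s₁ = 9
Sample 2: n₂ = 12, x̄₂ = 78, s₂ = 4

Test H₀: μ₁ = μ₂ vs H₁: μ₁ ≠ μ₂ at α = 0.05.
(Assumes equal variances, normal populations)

Answer: t = -1.4757, fail to reject H₀

Derivation:
Pooled variance: s²_p = [30×9² + 11×4²]/(41) = 63.5610
s_p = 7.9725
SE = s_p×√(1/n₁ + 1/n₂) = 7.9725×√(1/31 + 1/12) = 2.7105
t = (x̄₁ - x̄₂)/SE = (74 - 78)/2.7105 = -1.4757
df = 41, t-critical = ±2.020
Decision: fail to reject H₀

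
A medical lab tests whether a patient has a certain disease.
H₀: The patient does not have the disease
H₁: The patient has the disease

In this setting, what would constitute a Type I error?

A Type I error (probability α) occurs when we reject a true H₀.
A Type II error (probability β) occurs when we fail to reject a false H₀.

Answer: Diagnosing a healthy patient as having the disease (false positive)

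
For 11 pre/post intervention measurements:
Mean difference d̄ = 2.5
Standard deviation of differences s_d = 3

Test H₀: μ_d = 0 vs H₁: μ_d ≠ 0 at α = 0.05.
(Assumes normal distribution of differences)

df = n - 1 = 10
SE = s_d/√n = 3/√11 = 0.9045
t = d̄/SE = 2.5/0.9045 = 2.7640
Critical value: t_{0.025,10} = ±2.228
p-value ≈ 0.0200
Decision: reject H₀

Answer: t = 2.7640, reject H₀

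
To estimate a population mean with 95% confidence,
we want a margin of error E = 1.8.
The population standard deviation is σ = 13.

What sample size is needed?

Answer: n = 201

Derivation:
z_0.025 = 1.960
n = (z×σ/E)² = (1.960×13/1.8)²
n = 200.3798
Round up: n = 201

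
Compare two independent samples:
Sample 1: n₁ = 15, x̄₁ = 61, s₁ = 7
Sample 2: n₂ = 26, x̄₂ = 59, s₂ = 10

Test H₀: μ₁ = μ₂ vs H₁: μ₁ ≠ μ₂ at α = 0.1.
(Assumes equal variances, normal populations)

Answer: t = 0.6825, fail to reject H₀

Derivation:
Pooled variance: s²_p = [14×7² + 25×10²]/(39) = 81.6923
s_p = 9.0384
SE = s_p×√(1/n₁ + 1/n₂) = 9.0384×√(1/15 + 1/26) = 2.9306
t = (x̄₁ - x̄₂)/SE = (61 - 59)/2.9306 = 0.6825
df = 39, t-critical = ±1.685
Decision: fail to reject H₀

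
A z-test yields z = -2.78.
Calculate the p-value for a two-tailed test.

For z = -2.78:
p = 2×P(Z > |-2.78|) = 2×(1 - Φ(2.78)) = 0.0054

Answer: p-value ≈ 0.0054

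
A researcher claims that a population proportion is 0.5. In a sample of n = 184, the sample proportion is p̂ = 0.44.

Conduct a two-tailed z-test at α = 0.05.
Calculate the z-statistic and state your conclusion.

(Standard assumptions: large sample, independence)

H₀: p = 0.5, H₁: p ≠ 0.5
Standard error: SE = √(p₀(1-p₀)/n) = √(0.5×0.5/184) = 0.036860
z-statistic: z = (p̂ - p₀)/SE = (0.44 - 0.5)/0.036860 = -1.6278
Critical value: z_0.025 = ±1.960
p-value = 0.1036
Decision: fail to reject H₀ at α = 0.05

Answer: z = -1.6278, fail to reject H₀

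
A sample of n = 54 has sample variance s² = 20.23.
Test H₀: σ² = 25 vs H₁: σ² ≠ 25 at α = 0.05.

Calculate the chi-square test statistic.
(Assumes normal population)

Answer: χ² = 42.8876, fail to reject H₀

Derivation:
df = n - 1 = 53
χ² = (n-1)s²/σ₀² = 53×20.23/25 = 42.8876
Critical values: χ²_{0.975,53} = 34.776, χ²_{0.025,53} = 75.002
Rejection region: χ² < 34.776 or χ² > 75.002
Decision: fail to reject H₀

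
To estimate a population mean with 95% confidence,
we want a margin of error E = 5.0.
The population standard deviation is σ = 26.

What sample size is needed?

Answer: n = 104

Derivation:
z_0.025 = 1.960
n = (z×σ/E)² = (1.960×26/5.0)²
n = 103.8769
Round up: n = 104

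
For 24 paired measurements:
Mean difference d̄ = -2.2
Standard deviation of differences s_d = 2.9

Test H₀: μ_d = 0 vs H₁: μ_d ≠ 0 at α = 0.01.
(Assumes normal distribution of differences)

df = n - 1 = 23
SE = s_d/√n = 2.9/√24 = 0.5920
t = d̄/SE = -2.2/0.5920 = -3.7162
Critical value: t_{0.005,23} = ±2.807
p-value ≈ 0.0011
Decision: reject H₀

Answer: t = -3.7162, reject H₀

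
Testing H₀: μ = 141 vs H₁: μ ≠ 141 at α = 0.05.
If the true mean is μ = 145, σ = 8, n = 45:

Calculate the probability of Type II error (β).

SE = σ/√n = 8/√45 = 1.1926
Critical values: μ₀ ± z_0.025×SE = 141 ± 1.960×1.1926
Acceptance region: (138.6625, 143.3375)
Under H₁ (μ = 145): z_high = (143.3375 - 145)/1.1926 = -1.3940, z_low = (138.6625 - 145)/1.1926 = -5.3140
β = P(not reject | H₁) = Φ(-1.3940) - Φ(-5.3140) ≈ 0.0817

Answer: β ≈ 0.0817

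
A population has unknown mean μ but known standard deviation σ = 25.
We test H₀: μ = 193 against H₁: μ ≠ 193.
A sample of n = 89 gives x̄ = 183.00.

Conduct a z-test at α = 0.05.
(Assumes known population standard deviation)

Standard error: SE = σ/√n = 25/√89 = 2.6500
z-statistic: z = (x̄ - μ₀)/SE = (183.00 - 193)/2.6500 = -3.7736
Critical value: ±1.960
p-value = 0.0002
Decision: reject H₀

Answer: z = -3.7736, reject H₀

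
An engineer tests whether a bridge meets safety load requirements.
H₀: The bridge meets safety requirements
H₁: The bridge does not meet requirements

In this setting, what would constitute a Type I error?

Answer: Unnecessarily closing a safe bridge for repairs

Derivation:
Type I error (α): Rejecting H₀ when H₀ is true
Type II error (β): Failing to reject H₀ when H₁ is true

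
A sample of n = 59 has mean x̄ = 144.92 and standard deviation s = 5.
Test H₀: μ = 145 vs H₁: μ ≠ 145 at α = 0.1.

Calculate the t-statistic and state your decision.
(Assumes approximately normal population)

df = n - 1 = 58
SE = s/√n = 5/√59 = 0.6509
t = (x̄ - μ₀)/SE = (144.92 - 145)/0.6509 = -0.1229
Critical value: t_{0.05,58} = ±1.672
p-value ≈ 0.9026
Decision: fail to reject H₀

Answer: t = -0.1229, fail to reject H₀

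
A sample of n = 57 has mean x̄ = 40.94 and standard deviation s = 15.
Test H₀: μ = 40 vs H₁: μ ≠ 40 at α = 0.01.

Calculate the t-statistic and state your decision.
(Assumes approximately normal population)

Answer: t = 0.4731, fail to reject H₀

Derivation:
df = n - 1 = 56
SE = s/√n = 15/√57 = 1.9868
t = (x̄ - μ₀)/SE = (40.94 - 40)/1.9868 = 0.4731
Critical value: t_{0.005,56} = ±2.667
p-value ≈ 0.6380
Decision: fail to reject H₀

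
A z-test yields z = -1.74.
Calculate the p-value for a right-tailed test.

For z = -1.74:
p = P(Z > -1.74) = 1 - Φ(-1.74) = 0.9591

Answer: p-value ≈ 0.9591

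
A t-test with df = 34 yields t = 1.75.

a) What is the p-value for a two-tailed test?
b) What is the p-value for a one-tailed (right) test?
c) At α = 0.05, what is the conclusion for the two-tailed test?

Answer: a) 0.0891, b) 0.0446, c) fail to reject H₀

Derivation:
Using t-distribution with df = 34:
a) Two-tailed: p = 2×P(T > 1.75) = 0.0891
b) One-tailed: p = P(T > 1.75) = 0.0446
c) 0.0891 ≥ 0.05, fail to reject H₀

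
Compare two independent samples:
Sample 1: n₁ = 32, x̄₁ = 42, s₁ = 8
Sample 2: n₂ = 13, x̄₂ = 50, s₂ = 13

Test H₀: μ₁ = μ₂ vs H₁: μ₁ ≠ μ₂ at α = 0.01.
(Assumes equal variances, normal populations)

Answer: t = -2.5182, fail to reject H₀

Derivation:
Pooled variance: s²_p = [31×8² + 12×13²]/(43) = 93.3023
s_p = 9.6593
SE = s_p×√(1/n₁ + 1/n₂) = 9.6593×√(1/32 + 1/13) = 3.1769
t = (x̄₁ - x̄₂)/SE = (42 - 50)/3.1769 = -2.5182
df = 43, t-critical = ±2.695
Decision: fail to reject H₀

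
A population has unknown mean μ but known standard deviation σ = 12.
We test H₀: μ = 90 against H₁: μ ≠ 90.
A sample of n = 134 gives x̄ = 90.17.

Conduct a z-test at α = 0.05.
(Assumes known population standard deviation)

Answer: z = 0.1640, fail to reject H₀

Derivation:
Standard error: SE = σ/√n = 12/√134 = 1.0366
z-statistic: z = (x̄ - μ₀)/SE = (90.17 - 90)/1.0366 = 0.1640
Critical value: ±1.960
p-value = 0.8697
Decision: fail to reject H₀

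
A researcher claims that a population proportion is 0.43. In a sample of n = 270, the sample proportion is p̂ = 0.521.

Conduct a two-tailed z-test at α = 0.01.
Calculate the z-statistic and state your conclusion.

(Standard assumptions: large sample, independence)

H₀: p = 0.43, H₁: p ≠ 0.43
Standard error: SE = √(p₀(1-p₀)/n) = √(0.43×0.57/270) = 0.030129
z-statistic: z = (p̂ - p₀)/SE = (0.521 - 0.43)/0.030129 = 3.0203
Critical value: z_0.005 = ±2.576
p-value = 0.0025
Decision: reject H₀ at α = 0.01

Answer: z = 3.0203, reject H₀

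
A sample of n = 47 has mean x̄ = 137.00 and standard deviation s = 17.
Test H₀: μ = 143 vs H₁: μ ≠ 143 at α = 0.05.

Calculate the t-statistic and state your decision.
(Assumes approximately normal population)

Answer: t = -2.4196, reject H₀

Derivation:
df = n - 1 = 46
SE = s/√n = 17/√47 = 2.4797
t = (x̄ - μ₀)/SE = (137.00 - 143)/2.4797 = -2.4196
Critical value: t_{0.025,46} = ±2.013
p-value ≈ 0.0195
Decision: reject H₀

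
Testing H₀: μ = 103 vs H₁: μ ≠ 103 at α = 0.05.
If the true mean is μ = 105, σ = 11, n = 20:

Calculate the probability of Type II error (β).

SE = σ/√n = 11/√20 = 2.4597
Critical values: μ₀ ± z_0.025×SE = 103 ± 1.960×2.4597
Acceptance region: (98.1790, 107.8210)
Under H₁ (μ = 105): z_high = (107.8210 - 105)/2.4597 = 1.1469, z_low = (98.1790 - 105)/2.4597 = -2.7731
β = P(not reject | H₁) = Φ(1.1469) - Φ(-2.7731) ≈ 0.8715

Answer: β ≈ 0.8715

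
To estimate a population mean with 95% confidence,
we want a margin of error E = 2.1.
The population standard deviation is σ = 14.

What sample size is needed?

z_0.025 = 1.960
n = (z×σ/E)² = (1.960×14/2.1)²
n = 170.7378
Round up: n = 171

Answer: n = 171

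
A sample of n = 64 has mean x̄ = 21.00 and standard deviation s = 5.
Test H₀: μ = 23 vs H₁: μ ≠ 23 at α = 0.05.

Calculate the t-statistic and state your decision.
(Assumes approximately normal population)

Answer: t = -3.2000, reject H₀

Derivation:
df = n - 1 = 63
SE = s/√n = 5/√64 = 0.6250
t = (x̄ - μ₀)/SE = (21.00 - 23)/0.6250 = -3.2000
Critical value: t_{0.025,63} = ±1.998
p-value ≈ 0.0022
Decision: reject H₀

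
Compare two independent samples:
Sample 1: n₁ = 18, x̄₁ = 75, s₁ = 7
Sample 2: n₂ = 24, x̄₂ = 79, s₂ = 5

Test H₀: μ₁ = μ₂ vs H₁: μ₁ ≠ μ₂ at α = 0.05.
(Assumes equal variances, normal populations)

Pooled variance: s²_p = [17×7² + 23×5²]/(40) = 35.2000
s_p = 5.9330
SE = s_p×√(1/n₁ + 1/n₂) = 5.9330×√(1/18 + 1/24) = 1.8499
t = (x̄₁ - x̄₂)/SE = (75 - 79)/1.8499 = -2.1623
df = 40, t-critical = ±2.021
Decision: reject H₀

Answer: t = -2.1623, reject H₀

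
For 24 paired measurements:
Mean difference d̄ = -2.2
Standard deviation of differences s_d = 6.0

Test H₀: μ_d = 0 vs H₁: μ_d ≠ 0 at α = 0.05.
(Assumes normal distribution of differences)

df = n - 1 = 23
SE = s_d/√n = 6.0/√24 = 1.2247
t = d̄/SE = -2.2/1.2247 = -1.7964
Critical value: t_{0.025,23} = ±2.069
p-value ≈ 0.0856
Decision: fail to reject H₀

Answer: t = -1.7964, fail to reject H₀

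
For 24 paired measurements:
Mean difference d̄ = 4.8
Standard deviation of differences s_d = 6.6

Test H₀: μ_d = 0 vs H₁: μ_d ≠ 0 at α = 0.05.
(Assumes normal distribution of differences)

df = n - 1 = 23
SE = s_d/√n = 6.6/√24 = 1.3472
t = d̄/SE = 4.8/1.3472 = 3.5629
Critical value: t_{0.025,23} = ±2.069
p-value ≈ 0.0017
Decision: reject H₀

Answer: t = 3.5629, reject H₀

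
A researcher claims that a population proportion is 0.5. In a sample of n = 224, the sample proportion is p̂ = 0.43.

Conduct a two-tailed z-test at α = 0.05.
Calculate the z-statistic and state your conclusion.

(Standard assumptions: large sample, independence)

H₀: p = 0.5, H₁: p ≠ 0.5
Standard error: SE = √(p₀(1-p₀)/n) = √(0.5×0.5/224) = 0.033408
z-statistic: z = (p̂ - p₀)/SE = (0.43 - 0.5)/0.033408 = -2.0953
Critical value: z_0.025 = ±1.960
p-value = 0.0361
Decision: reject H₀ at α = 0.05

Answer: z = -2.0953, reject H₀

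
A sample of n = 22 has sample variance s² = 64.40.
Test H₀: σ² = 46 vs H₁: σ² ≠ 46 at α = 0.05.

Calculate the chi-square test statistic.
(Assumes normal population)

Answer: χ² = 29.4000, fail to reject H₀

Derivation:
df = n - 1 = 21
χ² = (n-1)s²/σ₀² = 21×64.40/46 = 29.4000
Critical values: χ²_{0.975,21} = 10.283, χ²_{0.025,21} = 35.479
Rejection region: χ² < 10.283 or χ² > 35.479
Decision: fail to reject H₀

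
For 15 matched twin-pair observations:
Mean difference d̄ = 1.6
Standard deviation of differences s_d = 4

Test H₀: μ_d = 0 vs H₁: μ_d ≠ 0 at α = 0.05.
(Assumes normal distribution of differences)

df = n - 1 = 14
SE = s_d/√n = 4/√15 = 1.0328
t = d̄/SE = 1.6/1.0328 = 1.5492
Critical value: t_{0.025,14} = ±2.145
p-value ≈ 0.1436
Decision: fail to reject H₀

Answer: t = 1.5492, fail to reject H₀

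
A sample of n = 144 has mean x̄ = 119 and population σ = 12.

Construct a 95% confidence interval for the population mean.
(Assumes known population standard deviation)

Confidence level: 95%, α = 0.05
z_0.025 = 1.960
SE = σ/√n = 12/√144 = 1.0000
Margin of error = 1.960 × 1.0000 = 1.9600
CI: x̄ ± margin = 119 ± 1.9600
CI: (117.0400, 120.9600)

Answer: (117.0400, 120.9600)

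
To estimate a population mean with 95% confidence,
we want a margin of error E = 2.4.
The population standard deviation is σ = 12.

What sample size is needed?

z_0.025 = 1.960
n = (z×σ/E)² = (1.960×12/2.4)²
n = 96.0400
Round up: n = 97

Answer: n = 97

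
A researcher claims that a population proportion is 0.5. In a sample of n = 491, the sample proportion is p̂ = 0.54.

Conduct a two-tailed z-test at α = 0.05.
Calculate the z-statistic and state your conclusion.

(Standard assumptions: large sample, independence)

Answer: z = 1.7727, fail to reject H₀

Derivation:
H₀: p = 0.5, H₁: p ≠ 0.5
Standard error: SE = √(p₀(1-p₀)/n) = √(0.5×0.5/491) = 0.022565
z-statistic: z = (p̂ - p₀)/SE = (0.54 - 0.5)/0.022565 = 1.7727
Critical value: z_0.025 = ±1.960
p-value = 0.0763
Decision: fail to reject H₀ at α = 0.05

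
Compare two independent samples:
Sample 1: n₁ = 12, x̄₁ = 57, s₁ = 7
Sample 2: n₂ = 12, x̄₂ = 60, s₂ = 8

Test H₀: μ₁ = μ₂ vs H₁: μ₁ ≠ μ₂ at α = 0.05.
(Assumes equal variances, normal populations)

Answer: t = -0.9776, fail to reject H₀

Derivation:
Pooled variance: s²_p = [11×7² + 11×8²]/(22) = 56.5000
s_p = 7.5166
SE = s_p×√(1/n₁ + 1/n₂) = 7.5166×√(1/12 + 1/12) = 3.0686
t = (x̄₁ - x̄₂)/SE = (57 - 60)/3.0686 = -0.9776
df = 22, t-critical = ±2.074
Decision: fail to reject H₀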